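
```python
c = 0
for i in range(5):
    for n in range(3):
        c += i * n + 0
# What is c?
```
Trace:
  c=0
  c=0, i=0, n=0
  c=0, i=0, n=1
  c=0, i=0, n=2
  c=0, i=1, n=0
  c=1, i=1, n=1
  c=3, i=1, n=2
  c=3, i=2, n=0
  c=5, i=2, n=1
  c=9, i=2, n=2
  c=9, i=3, n=0
  c=12, i=3, n=1
  c=18, i=3, n=2
  c=18, i=4, n=0
  c=22, i=4, n=1
  c=30, i=4, n=2

Final answer: 30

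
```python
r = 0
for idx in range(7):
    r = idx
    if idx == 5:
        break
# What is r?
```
Trace:
  r=0
  r=0, idx=0
  r=1, idx=1
  r=2, idx=2
  r=3, idx=3
  r=4, idx=4
  r=5, idx=5

Final answer: 5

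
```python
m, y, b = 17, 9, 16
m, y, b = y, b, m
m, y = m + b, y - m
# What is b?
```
Trace:
  m=17, y=9, b=16
  m=9, y=16, b=17
  m=26, y=7, b=17

Final answer: 17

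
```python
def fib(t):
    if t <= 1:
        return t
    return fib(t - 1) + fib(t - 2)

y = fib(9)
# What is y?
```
Call trace (a repeated sub-call is expanded the first time; later identical calls just restate its return value):
fib(t=9)
  fib(t=8)
    fib(t=7)
      fib(t=6)
        fib(t=5)
          fib(t=4)
            fib(t=3)
              fib(t=2)
                fib(t=1)
                -> return 1
                fib(t=0)
                -> return 0
              -> return 1
              fib(t=1)
              -> return 1
            -> return 2
            fib(t=2) -> return 1  (same call as traced above)
          -> return 3
          fib(t=3) -> return 2  (same call as traced above)
        -> return 5
        fib(t=4) -> return 3  (same call as traced above)
      -> return 8
      fib(t=5) -> return 5  (same call as traced above)
    -> return 13
    fib(t=6) -> return 8  (same call as traced above)
  -> return 21
  fib(t=7) -> return 13  (same call as traced above)
-> return 34

Final answer: 34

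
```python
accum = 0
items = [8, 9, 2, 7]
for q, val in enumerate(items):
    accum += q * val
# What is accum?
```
Trace:
  accum=0
  accum=0, q=0, val=8
  accum=9, q=1, val=9
  accum=13, q=2, val=2
  accum=34, q=3, val=7

Final answer: 34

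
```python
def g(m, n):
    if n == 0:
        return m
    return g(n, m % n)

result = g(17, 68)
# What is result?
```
Call trace:
g(m=17, n=68)
  g(m=68, n=17)
    g(m=17, n=0)
    -> return 17
  -> return 17
-> return 17

Final answer: 17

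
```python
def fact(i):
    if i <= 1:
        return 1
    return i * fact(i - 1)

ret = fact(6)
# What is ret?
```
Call trace:
fact(i=6)
  fact(i=5)
    fact(i=4)
      fact(i=3)
        fact(i=2)
          fact(i=1)
          -> return 1
        -> return 2
      -> return 6
    -> return 24
  -> return 120
-> return 720

Final answer: 720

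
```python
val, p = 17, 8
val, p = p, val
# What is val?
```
Trace:
  val=17, p=8
  val=8, p=17

Final answer: 8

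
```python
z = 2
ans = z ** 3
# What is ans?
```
Trace:
  z=2
  z=2, ans=8

Final answer: 8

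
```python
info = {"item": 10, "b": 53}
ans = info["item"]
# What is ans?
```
Trace:
  info={'item': 10, 'b': 53}
  info={'item': 10, 'b': 53}, ans=10

Final answer: 10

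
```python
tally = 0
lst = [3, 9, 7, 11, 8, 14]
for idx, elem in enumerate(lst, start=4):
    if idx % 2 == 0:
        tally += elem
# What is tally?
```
Trace:
  tally=0
  tally=3, idx=4, elem=3
  tally=3, idx=5, elem=9
  tally=10, idx=6, elem=7
  tally=10, idx=7, elem=11
  tally=18, idx=8, elem=8
  tally=18, idx=9, elem=14

Final answer: 18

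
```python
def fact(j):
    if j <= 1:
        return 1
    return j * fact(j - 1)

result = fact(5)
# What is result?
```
Call trace:
fact(j=5)
  fact(j=4)
    fact(j=3)
      fact(j=2)
        fact(j=1)
        -> return 1
      -> return 2
    -> return 6
  -> return 24
-> return 120

Final answer: 120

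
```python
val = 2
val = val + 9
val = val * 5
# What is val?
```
Trace:
  val=2
  val=11
  val=55

Final answer: 55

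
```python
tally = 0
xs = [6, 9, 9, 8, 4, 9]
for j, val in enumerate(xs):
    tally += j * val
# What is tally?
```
Trace:
  tally=0
  tally=0, j=0, val=6
  tally=9, j=1, val=9
  tally=27, j=2, val=9
  tally=51, j=3, val=8
  tally=67, j=4, val=4
  tally=112, j=5, val=9

Final answer: 112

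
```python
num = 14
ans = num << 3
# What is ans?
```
Trace:
  num=14
  num=14, ans=112

Final answer: 112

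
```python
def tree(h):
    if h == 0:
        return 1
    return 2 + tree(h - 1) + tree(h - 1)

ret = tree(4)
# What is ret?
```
Call trace (a repeated sub-call is expanded the first time; later identical calls just restate its return value):
tree(h=4)
  tree(h=3)
    tree(h=2)
      tree(h=1)
        tree(h=0)
        -> return 1
        tree(h=0)
        -> return 1
      -> return 4
      tree(h=1) -> return 4  (same call as traced above)
    -> return 10
    tree(h=2) -> return 10  (same call as traced above)
  -> return 22
  tree(h=3) -> return 22  (same call as traced above)
-> return 46

Final answer: 46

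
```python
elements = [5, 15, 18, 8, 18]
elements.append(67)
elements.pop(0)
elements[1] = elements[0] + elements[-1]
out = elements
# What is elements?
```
Trace:
  elements=[5, 15, 18, 8, 18]
  elements=[5, 15, 18, 8, 18, 67]
  elements=[15, 18, 8, 18, 67]
  elements=[15, 82, 8, 18, 67]
  elements=[15, 82, 8, 18, 67], out=[15, 82, 8, 18, 67]

Final answer: [15, 82, 8, 18, 67]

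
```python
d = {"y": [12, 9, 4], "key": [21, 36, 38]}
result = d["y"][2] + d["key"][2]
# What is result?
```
Trace:
  d={'y': [12, 9, 4], 'key': [21, 36, 38]}
  d={'y': [12, 9, 4], 'key': [21, 36, 38]}, result=42

Final answer: 42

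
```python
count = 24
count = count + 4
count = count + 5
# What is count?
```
Trace:
  count=24
  count=28
  count=33

Final answer: 33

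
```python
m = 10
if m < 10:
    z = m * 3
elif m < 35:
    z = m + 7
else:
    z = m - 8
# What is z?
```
Trace:
  m=10
  m=10, z=17

Final answer: 17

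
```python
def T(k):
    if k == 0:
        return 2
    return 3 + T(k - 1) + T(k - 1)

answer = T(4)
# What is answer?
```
Call trace (a repeated sub-call is expanded the first time; later identical calls just restate its return value):
T(k=4)
  T(k=3)
    T(k=2)
      T(k=1)
        T(k=0)
        -> return 2
        T(k=0)
        -> return 2
      -> return 7
      T(k=1) -> return 7  (same call as traced above)
    -> return 17
    T(k=2) -> return 17  (same call as traced above)
  -> return 37
  T(k=3) -> return 37  (same call as traced above)
-> return 77

Final answer: 77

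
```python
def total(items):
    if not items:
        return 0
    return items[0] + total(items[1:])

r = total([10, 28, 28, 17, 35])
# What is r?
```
Call trace:
total(items=[10, 28, 28, 17, 35])
  total(items=[28, 28, 17, 35])
    total(items=[28, 17, 35])
      total(items=[17, 35])
        total(items=[35])
          total(items=[])
          -> return 0
        -> return 35
      -> return 52
    -> return 80
  -> return 108
-> return 118

Final answer: 118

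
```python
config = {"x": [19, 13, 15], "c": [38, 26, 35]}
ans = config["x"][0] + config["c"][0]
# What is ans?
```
Trace:
  config={'x': [19, 13, 15], 'c': [38, 26, 35]}
  config={'x': [19, 13, 15], 'c': [38, 26, 35]}, ans=57

Final answer: 57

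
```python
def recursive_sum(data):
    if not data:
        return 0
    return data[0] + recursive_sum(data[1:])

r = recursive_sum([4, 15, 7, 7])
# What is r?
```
Call trace:
recursive_sum(data=[4, 15, 7, 7])
  recursive_sum(data=[15, 7, 7])
    recursive_sum(data=[7, 7])
      recursive_sum(data=[7])
        recursive_sum(data=[])
        -> return 0
      -> return 7
    -> return 14
  -> return 29
-> return 33

Final answer: 33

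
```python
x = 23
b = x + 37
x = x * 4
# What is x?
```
Trace:
  x=23
  x=23, b=60
  x=92, b=60

Final answer: 92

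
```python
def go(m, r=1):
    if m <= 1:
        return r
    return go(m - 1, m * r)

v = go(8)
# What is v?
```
Call trace:
go(m=8, r=1)
  go(m=7, r=8)
    go(m=6, r=56)
      go(m=5, r=336)
        go(m=4, r=1680)
          go(m=3, r=6720)
            go(m=2, r=20160)
              go(m=1, r=40320)
              -> return 40320
            -> return 40320
          -> return 40320
        -> return 40320
      -> return 40320
    -> return 40320
  -> return 40320
-> return 40320

Final answer: 40320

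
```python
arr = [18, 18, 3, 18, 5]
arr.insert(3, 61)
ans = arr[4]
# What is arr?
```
Trace:
  arr=[18, 18, 3, 18, 5]
  arr=[18, 18, 3, 61, 18, 5]
  arr=[18, 18, 3, 61, 18, 5], ans=18

Final answer: [18, 18, 3, 61, 18, 5]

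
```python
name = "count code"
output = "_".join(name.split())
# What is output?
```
Trace:
  name='count code'
  name='count code', output='count_code'

Final answer: 'count_code'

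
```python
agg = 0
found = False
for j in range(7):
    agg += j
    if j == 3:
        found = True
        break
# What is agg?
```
Trace:
  agg=0
  agg=0, found=False
  agg=0, found=False, j=0
  agg=1, found=False, j=1
  agg=3, found=False, j=2
  agg=6, found=True, j=3

Final answer: 6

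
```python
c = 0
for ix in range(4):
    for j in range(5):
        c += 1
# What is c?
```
Trace:
  c=0
  c=1, ix=0, j=0
  c=2, ix=0, j=1
  c=3, ix=0, j=2
  c=4, ix=0, j=3
  c=5, ix=0, j=4
  c=6, ix=1, j=0
  c=7, ix=1, j=1
  c=8, ix=1, j=2
  c=9, ix=1, j=3
  c=10, ix=1, j=4
  c=11, ix=2, j=0
  c=12, ix=2, j=1
  c=13, ix=2, j=2
  c=14, ix=2, j=3
  c=15, ix=2, j=4
  c=16, ix=3, j=0
  c=17, ix=3, j=1
  c=18, ix=3, j=2
  c=19, ix=3, j=3
  c=20, ix=3, j=4

Final answer: 20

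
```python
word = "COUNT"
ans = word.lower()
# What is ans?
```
Trace:
  word='COUNT'
  word='COUNT', ans='count'

Final answer: 'count'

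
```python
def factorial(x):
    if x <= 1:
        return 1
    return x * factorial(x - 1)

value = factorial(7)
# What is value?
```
Call trace:
factorial(x=7)
  factorial(x=6)
    factorial(x=5)
      factorial(x=4)
        factorial(x=3)
          factorial(x=2)
            factorial(x=1)
            -> return 1
          -> return 2
        -> return 6
      -> return 24
    -> return 120
  -> return 720
-> return 5040

Final answer: 5040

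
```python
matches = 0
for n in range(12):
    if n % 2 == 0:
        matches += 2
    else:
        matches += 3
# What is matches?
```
Trace:
  matches=0
  matches=2, n=0
  matches=5, n=1
  matches=7, n=2
  matches=10, n=3
  matches=12, n=4
  matches=15, n=5
  matches=17, n=6
  matches=20, n=7
  matches=22, n=8
  matches=25, n=9
  matches=27, n=10
  matches=30, n=11

Final answer: 30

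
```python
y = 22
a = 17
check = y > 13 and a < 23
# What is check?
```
Trace:
  y=22
  y=22, a=17
  y=22, a=17, check=True

Final answer: True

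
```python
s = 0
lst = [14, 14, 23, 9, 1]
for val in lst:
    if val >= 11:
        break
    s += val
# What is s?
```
Trace:
  s=0
  s=0, val=14

Final answer: 0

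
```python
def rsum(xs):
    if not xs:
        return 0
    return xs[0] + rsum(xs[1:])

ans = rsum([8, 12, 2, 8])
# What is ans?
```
Call trace:
rsum(xs=[8, 12, 2, 8])
  rsum(xs=[12, 2, 8])
    rsum(xs=[2, 8])
      rsum(xs=[8])
        rsum(xs=[])
        -> return 0
      -> return 8
    -> return 10
  -> return 22
-> return 30

Final answer: 30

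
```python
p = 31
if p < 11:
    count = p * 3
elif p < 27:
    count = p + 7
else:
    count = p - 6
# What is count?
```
Trace:
  p=31
  p=31, count=25

Final answer: 25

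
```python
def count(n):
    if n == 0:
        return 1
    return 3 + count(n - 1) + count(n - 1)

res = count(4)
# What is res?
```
Call trace (a repeated sub-call is expanded the first time; later identical calls just restate its return value):
count(n=4)
  count(n=3)
    count(n=2)
      count(n=1)
        count(n=0)
        -> return 1
        count(n=0)
        -> return 1
      -> return 5
      count(n=1) -> return 5  (same call as traced above)
    -> return 13
    count(n=2) -> return 13  (same call as traced above)
  -> return 29
  count(n=3) -> return 29  (same call as traced above)
-> return 61

Final answer: 61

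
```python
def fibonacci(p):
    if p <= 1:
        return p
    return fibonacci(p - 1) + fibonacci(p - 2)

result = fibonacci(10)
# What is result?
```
Call trace (a repeated sub-call is expanded the first time; later identical calls just restate its return value):
fibonacci(p=10)
  fibonacci(p=9)
    fibonacci(p=8)
      fibonacci(p=7)
        fibonacci(p=6)
          fibonacci(p=5)
            fibonacci(p=4)
              fibonacci(p=3)
                fibonacci(p=2)
                  fibonacci(p=1)
                  -> return 1
                  fibonacci(p=0)
                  -> return 0
                -> return 1
                fibonacci(p=1)
                -> return 1
              -> return 2
              fibonacci(p=2) -> return 1  (same call as traced above)
            -> return 3
            fibonacci(p=3) -> return 2  (same call as traced above)
          -> return 5
          fibonacci(p=4) -> return 3  (same call as traced above)
        -> return 8
        fibonacci(p=5) -> return 5  (same call as traced above)
      -> return 13
      fibonacci(p=6) -> return 8  (same call as traced above)
    -> return 21
    fibonacci(p=7) -> return 13  (same call as traced above)
  -> return 34
  fibonacci(p=8) -> return 21  (same call as traced above)
-> return 55

Final answer: 55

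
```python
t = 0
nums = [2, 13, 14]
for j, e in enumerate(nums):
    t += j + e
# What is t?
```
Trace:
  t=0
  t=2, j=0, e=2
  t=16, j=1, e=13
  t=32, j=2, e=14

Final answer: 32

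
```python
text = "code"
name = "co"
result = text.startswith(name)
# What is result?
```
Trace:
  text='code'
  text='code', name='co'
  text='code', name='co', result=True

Final answer: True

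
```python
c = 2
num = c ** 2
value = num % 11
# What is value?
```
Trace:
  c=2
  c=2, num=4
  c=2, num=4, value=4

Final answer: 4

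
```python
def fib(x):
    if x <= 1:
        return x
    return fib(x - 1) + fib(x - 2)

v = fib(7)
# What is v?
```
Call trace (a repeated sub-call is expanded the first time; later identical calls just restate its return value):
fib(x=7)
  fib(x=6)
    fib(x=5)
      fib(x=4)
        fib(x=3)
          fib(x=2)
            fib(x=1)
            -> return 1
            fib(x=0)
            -> return 0
          -> return 1
          fib(x=1)
          -> return 1
        -> return 2
        fib(x=2) -> return 1  (same call as traced above)
      -> return 3
      fib(x=3) -> return 2  (same call as traced above)
    -> return 5
    fib(x=4) -> return 3  (same call as traced above)
  -> return 8
  fib(x=5) -> return 5  (same call as traced above)
-> return 13

Final answer: 13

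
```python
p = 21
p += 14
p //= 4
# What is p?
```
Trace:
  p=21
  p=35
  p=8

Final answer: 8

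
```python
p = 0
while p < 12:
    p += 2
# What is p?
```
Trace:
  p=0
  p=2
  p=4
  p=6
  p=8
  p=10
  p=12

Final answer: 12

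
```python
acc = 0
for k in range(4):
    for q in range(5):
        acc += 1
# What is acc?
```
Trace:
  acc=0
  acc=1, k=0, q=0
  acc=2, k=0, q=1
  acc=3, k=0, q=2
  acc=4, k=0, q=3
  acc=5, k=0, q=4
  acc=6, k=1, q=0
  acc=7, k=1, q=1
  acc=8, k=1, q=2
  acc=9, k=1, q=3
  acc=10, k=1, q=4
  acc=11, k=2, q=0
  acc=12, k=2, q=1
  acc=13, k=2, q=2
  acc=14, k=2, q=3
  acc=15, k=2, q=4
  acc=16, k=3, q=0
  acc=17, k=3, q=1
  acc=18, k=3, q=2
  acc=19, k=3, q=3
  acc=20, k=3, q=4

Final answer: 20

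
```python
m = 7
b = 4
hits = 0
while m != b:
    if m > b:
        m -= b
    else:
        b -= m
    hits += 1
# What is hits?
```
Trace:
  m=7
  m=7, b=4
  m=7, b=4, hits=0
  m=3, b=4, hits=1
  m=3, b=1, hits=2
  m=2, b=1, hits=3
  m=1, b=1, hits=4

Final answer: 4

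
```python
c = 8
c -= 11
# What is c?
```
Trace:
  c=8
  c=-3

Final answer: -3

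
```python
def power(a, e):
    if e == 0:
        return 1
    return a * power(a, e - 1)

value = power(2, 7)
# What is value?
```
Call trace:
power(a=2, e=7)
  power(a=2, e=6)
    power(a=2, e=5)
      power(a=2, e=4)
        power(a=2, e=3)
          power(a=2, e=2)
            power(a=2, e=1)
              power(a=2, e=0)
              -> return 1
            -> return 2
          -> return 4
        -> return 8
      -> return 16
    -> return 32
  -> return 64
-> return 128

Final answer: 128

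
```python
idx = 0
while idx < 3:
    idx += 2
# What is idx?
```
Trace:
  idx=0
  idx=2
  idx=4

Final answer: 4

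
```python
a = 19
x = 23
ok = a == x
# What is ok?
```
Trace:
  a=19
  a=19, x=23
  a=19, x=23, ok=False

Final answer: False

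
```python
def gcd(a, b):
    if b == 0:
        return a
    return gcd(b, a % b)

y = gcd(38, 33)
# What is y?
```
Call trace:
gcd(a=38, b=33)
  gcd(a=33, b=5)
    gcd(a=5, b=3)
      gcd(a=3, b=2)
        gcd(a=2, b=1)
          gcd(a=1, b=0)
          -> return 1
        -> return 1
      -> return 1
    -> return 1
  -> return 1
-> return 1

Final answer: 1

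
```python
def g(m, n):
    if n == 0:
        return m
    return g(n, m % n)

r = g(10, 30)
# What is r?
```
Call trace:
g(m=10, n=30)
  g(m=30, n=10)
    g(m=10, n=0)
    -> return 10
  -> return 10
-> return 10

Final answer: 10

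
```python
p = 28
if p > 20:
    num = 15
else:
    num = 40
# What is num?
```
Trace:
  p=28
  p=28, num=15

Final answer: 15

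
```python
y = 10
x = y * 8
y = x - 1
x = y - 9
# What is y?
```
Trace:
  y=10
  y=10, x=80
  y=79, x=80
  y=79, x=70

Final answer: 79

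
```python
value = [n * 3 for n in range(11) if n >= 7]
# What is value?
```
Trace:
  n=0
  n=1
  n=2
  n=3
  n=4
  n=5
  n=6
  n=7
  n=8
  n=9
  n=10
  value=[21, 24, 27, 30]

Final answer: [21, 24, 27, 30]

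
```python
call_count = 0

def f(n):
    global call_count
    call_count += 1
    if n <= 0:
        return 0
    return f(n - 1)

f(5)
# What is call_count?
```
Call trace:
f(n=5)
  f(n=4)
    f(n=3)
      f(n=2)
        f(n=1)
          f(n=0)
          -> return 0
        -> return 0
      -> return 0
    -> return 0
  -> return 0
-> return 0

call_count is incremented once per call. f is entered once for each n = 5, 4, 3, 2, 1, 0 (the n <= 0 call returns without recursing), i.e. 5 + 1 calls.
call_count = 6

Final answer: 6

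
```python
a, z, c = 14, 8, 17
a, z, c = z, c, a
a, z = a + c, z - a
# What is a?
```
Trace:
  a=14, z=8, c=17
  a=8, z=17, c=14
  a=22, z=9, c=14

Final answer: 22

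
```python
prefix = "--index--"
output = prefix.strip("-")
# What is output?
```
Trace:
  prefix='--index--'
  prefix='--index--', output='index'

Final answer: 'index'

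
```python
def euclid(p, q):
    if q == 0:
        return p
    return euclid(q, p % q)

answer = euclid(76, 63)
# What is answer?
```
Call trace:
euclid(p=76, q=63)
  euclid(p=63, q=13)
    euclid(p=13, q=11)
      euclid(p=11, q=2)
        euclid(p=2, q=1)
          euclid(p=1, q=0)
          -> return 1
        -> return 1
      -> return 1
    -> return 1
  -> return 1
-> return 1

Final answer: 1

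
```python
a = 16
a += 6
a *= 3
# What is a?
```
Trace:
  a=16
  a=22
  a=66

Final answer: 66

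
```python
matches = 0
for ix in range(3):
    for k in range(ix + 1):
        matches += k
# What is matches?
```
Trace:
  matches=0
  matches=0, ix=0, k=0
  matches=0, ix=1, k=0
  matches=1, ix=1, k=1
  matches=1, ix=2, k=0
  matches=2, ix=2, k=1
  matches=4, ix=2, k=2

Final answer: 4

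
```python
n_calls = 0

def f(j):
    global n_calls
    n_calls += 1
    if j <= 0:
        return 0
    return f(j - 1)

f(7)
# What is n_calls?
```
Call trace:
f(j=7)
  f(j=6)
    f(j=5)
      f(j=4)
        f(j=3)
          f(j=2)
            f(j=1)
              f(j=0)
              -> return 0
            -> return 0
          -> return 0
        -> return 0
      -> return 0
    -> return 0
  -> return 0
-> return 0

n_calls is incremented once per call. f is entered once for each j = 7, 6, 5, 4, 3, 2, 1, 0 (the j <= 0 call returns without recursing), i.e. 7 + 1 calls.
n_calls = 8

Final answer: 8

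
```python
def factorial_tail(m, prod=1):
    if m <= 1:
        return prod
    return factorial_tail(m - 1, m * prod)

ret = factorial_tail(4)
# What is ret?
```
Call trace:
factorial_tail(m=4, prod=1)
  factorial_tail(m=3, prod=4)
    factorial_tail(m=2, prod=12)
      factorial_tail(m=1, prod=24)
      -> return 24
    -> return 24
  -> return 24
-> return 24

Final answer: 24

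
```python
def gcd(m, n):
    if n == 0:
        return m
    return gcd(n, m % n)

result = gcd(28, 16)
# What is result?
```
Call trace:
gcd(m=28, n=16)
  gcd(m=16, n=12)
    gcd(m=12, n=4)
      gcd(m=4, n=0)
      -> return 4
    -> return 4
  -> return 4
-> return 4

Final answer: 4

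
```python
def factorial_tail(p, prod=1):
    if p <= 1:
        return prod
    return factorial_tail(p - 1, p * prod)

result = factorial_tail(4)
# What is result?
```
Call trace:
factorial_tail(p=4, prod=1)
  factorial_tail(p=3, prod=4)
    factorial_tail(p=2, prod=12)
      factorial_tail(p=1, prod=24)
      -> return 24
    -> return 24
  -> return 24
-> return 24

Final answer: 24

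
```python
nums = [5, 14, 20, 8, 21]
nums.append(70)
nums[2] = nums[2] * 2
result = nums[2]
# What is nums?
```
Trace:
  nums=[5, 14, 20, 8, 21]
  nums=[5, 14, 20, 8, 21, 70]
  nums=[5, 14, 40, 8, 21, 70]
  nums=[5, 14, 40, 8, 21, 70], result=40

Final answer: [5, 14, 40, 8, 21, 70]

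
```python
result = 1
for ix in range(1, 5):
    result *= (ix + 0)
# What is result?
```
Trace:
  result=1
  result=1, ix=1
  result=2, ix=2
  result=6, ix=3
  result=24, ix=4

Final answer: 24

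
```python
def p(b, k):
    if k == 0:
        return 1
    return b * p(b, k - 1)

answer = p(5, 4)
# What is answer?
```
Call trace:
p(b=5, k=4)
  p(b=5, k=3)
    p(b=5, k=2)
      p(b=5, k=1)
        p(b=5, k=0)
        -> return 1
      -> return 5
    -> return 25
  -> return 125
-> return 625

Final answer: 625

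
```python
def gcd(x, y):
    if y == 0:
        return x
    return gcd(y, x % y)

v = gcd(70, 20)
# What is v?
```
Call trace:
gcd(x=70, y=20)
  gcd(x=20, y=10)
    gcd(x=10, y=0)
    -> return 10
  -> return 10
-> return 10

Final answer: 10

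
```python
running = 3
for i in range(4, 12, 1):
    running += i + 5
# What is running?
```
Trace:
  running=3
  running=12, i=4
  running=22, i=5
  running=33, i=6
  running=45, i=7
  running=58, i=8
  running=72, i=9
  running=87, i=10
  running=103, i=11

Final answer: 103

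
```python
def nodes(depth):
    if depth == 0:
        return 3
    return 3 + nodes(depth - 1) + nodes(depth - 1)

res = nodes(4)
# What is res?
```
Call trace (a repeated sub-call is expanded the first time; later identical calls just restate its return value):
nodes(depth=4)
  nodes(depth=3)
    nodes(depth=2)
      nodes(depth=1)
        nodes(depth=0)
        -> return 3
        nodes(depth=0)
        -> return 3
      -> return 9
      nodes(depth=1) -> return 9  (same call as traced above)
    -> return 21
    nodes(depth=2) -> return 21  (same call as traced above)
  -> return 45
  nodes(depth=3) -> return 45  (same call as traced above)
-> return 93

Final answer: 93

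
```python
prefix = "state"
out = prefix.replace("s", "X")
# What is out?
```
Trace:
  prefix='state'
  prefix='state', out='Xtate'

Final answer: 'Xtate'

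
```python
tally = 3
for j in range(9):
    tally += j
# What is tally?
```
Trace:
  tally=3
  tally=3, j=0
  tally=4, j=1
  tally=6, j=2
  tally=9, j=3
  tally=13, j=4
  tally=18, j=5
  tally=24, j=6
  tally=31, j=7
  tally=39, j=8

Final answer: 39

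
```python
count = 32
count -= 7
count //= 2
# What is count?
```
Trace:
  count=32
  count=25
  count=12

Final answer: 12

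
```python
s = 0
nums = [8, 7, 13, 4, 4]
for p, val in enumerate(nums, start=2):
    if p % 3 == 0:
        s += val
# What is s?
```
Trace:
  s=0
  s=0, p=2, val=8
  s=7, p=3, val=7
  s=7, p=4, val=13
  s=7, p=5, val=4
  s=11, p=6, val=4

Final answer: 11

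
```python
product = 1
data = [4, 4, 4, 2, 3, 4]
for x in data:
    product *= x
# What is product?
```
Trace:
  product=1
  product=4, x=4
  product=16, x=4
  product=64, x=4
  product=128, x=2
  product=384, x=3
  product=1536, x=4

Final answer: 1536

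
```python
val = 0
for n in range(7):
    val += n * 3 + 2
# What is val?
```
Trace:
  val=0
  val=2, n=0
  val=7, n=1
  val=15, n=2
  val=26, n=3
  val=40, n=4
  val=57, n=5
  val=77, n=6

Final answer: 77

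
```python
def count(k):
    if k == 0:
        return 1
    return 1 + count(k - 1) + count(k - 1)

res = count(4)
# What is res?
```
Call trace (a repeated sub-call is expanded the first time; later identical calls just restate its return value):
count(k=4)
  count(k=3)
    count(k=2)
      count(k=1)
        count(k=0)
        -> return 1
        count(k=0)
        -> return 1
      -> return 3
      count(k=1) -> return 3  (same call as traced above)
    -> return 7
    count(k=2) -> return 7  (same call as traced above)
  -> return 15
  count(k=3) -> return 15  (same call as traced above)
-> return 31

Final answer: 31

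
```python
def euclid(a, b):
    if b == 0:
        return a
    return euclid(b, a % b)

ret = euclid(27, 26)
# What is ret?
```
Call trace:
euclid(a=27, b=26)
  euclid(a=26, b=1)
    euclid(a=1, b=0)
    -> return 1
  -> return 1
-> return 1

Final answer: 1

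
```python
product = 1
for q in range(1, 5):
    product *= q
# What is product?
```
Trace:
  product=1
  product=1, q=1
  product=2, q=2
  product=6, q=3
  product=24, q=4

Final answer: 24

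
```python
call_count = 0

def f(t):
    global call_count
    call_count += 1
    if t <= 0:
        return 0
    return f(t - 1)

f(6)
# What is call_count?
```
Call trace:
f(t=6)
  f(t=5)
    f(t=4)
      f(t=3)
        f(t=2)
          f(t=1)
            f(t=0)
            -> return 0
          -> return 0
        -> return 0
      -> return 0
    -> return 0
  -> return 0
-> return 0

call_count is incremented once per call. f is entered once for each t = 6, 5, 4, 3, 2, 1, 0 (the t <= 0 call returns without recursing), i.e. 6 + 1 calls.
call_count = 7

Final answer: 7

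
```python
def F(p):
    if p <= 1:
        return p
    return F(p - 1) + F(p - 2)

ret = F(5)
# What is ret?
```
Call trace (a repeated sub-call is expanded the first time; later identical calls just restate its return value):
F(p=5)
  F(p=4)
    F(p=3)
      F(p=2)
        F(p=1)
        -> return 1
        F(p=0)
        -> return 0
      -> return 1
      F(p=1)
      -> return 1
    -> return 2
    F(p=2) -> return 1  (same call as traced above)
  -> return 3
  F(p=3) -> return 2  (same call as traced above)
-> return 5

Final answer: 5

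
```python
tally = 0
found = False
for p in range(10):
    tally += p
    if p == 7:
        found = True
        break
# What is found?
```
Trace:
  tally=0
  tally=0, found=False
  tally=0, found=False, p=0
  tally=1, found=False, p=1
  tally=3, found=False, p=2
  tally=6, found=False, p=3
  tally=10, found=False, p=4
  tally=15, found=False, p=5
  tally=21, found=False, p=6
  tally=28, found=True, p=7

Final answer: True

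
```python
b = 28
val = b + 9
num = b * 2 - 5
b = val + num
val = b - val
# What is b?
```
Trace:
  b=28
  b=28, val=37
  b=28, val=37, num=51
  b=88, val=37, num=51
  b=88, val=51, num=51

Final answer: 88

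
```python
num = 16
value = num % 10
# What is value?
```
Trace:
  num=16
  num=16, value=6

Final answer: 6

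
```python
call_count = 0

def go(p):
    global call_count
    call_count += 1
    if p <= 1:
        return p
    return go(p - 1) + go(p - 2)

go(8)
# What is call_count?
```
Call trace (a repeated sub-call is expanded the first time; later identical calls just restate its return value):
go(p=8)
  go(p=7)
    go(p=6)
      go(p=5)
        go(p=4)
          go(p=3)
            go(p=2)
              go(p=1)
              -> return 1
              go(p=0)
              -> return 0
            -> return 1
            go(p=1)
            -> return 1
          -> return 2
          go(p=2) -> return 1  (same call as traced above)
        -> return 3
        go(p=3) -> return 2  (same call as traced above)
      -> return 5
      go(p=4) -> return 3  (same call as traced above)
    -> return 8
    go(p=5) -> return 5  (same call as traced above)
  -> return 13
  go(p=6) -> return 8  (same call as traced above)
-> return 21

call_count is incremented once per call, so count the calls in each subtree. Let C(p) = number of calls made by go(p).
C(0) = C(1) = 1 (base case, no recursion); C(p) = 1 + C(p - 1) + C(p - 2) otherwise.
C(2) = 1 + C(1) + C(0) = 1 + 1 + 1 = 3
C(3) = 1 + C(2) + C(1) = 1 + 3 + 1 = 5
C(4) = 1 + C(3) + C(2) = 1 + 5 + 3 = 9
C(5) = 1 + C(4) + C(3) = 1 + 9 + 5 = 15
C(6) = 1 + C(5) + C(4) = 1 + 15 + 9 = 25
C(7) = 1 + C(6) + C(5) = 1 + 25 + 15 = 41
C(8) = 1 + C(7) + C(6) = 1 + 41 + 25 = 67
call_count = C(8) = 67

Final answer: 67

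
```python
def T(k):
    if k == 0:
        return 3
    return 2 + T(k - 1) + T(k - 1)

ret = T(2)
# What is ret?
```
Call trace (a repeated sub-call is expanded the first time; later identical calls just restate its return value):
T(k=2)
  T(k=1)
    T(k=0)
    -> return 3
    T(k=0)
    -> return 3
  -> return 8
  T(k=1) -> return 8  (same call as traced above)
-> return 18

Final answer: 18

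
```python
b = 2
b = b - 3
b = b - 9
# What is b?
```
Trace:
  b=2
  b=-1
  b=-10

Final answer: -10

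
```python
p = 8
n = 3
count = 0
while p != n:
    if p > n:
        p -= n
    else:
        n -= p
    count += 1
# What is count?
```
Trace:
  p=8
  p=8, n=3
  p=8, n=3, count=0
  p=5, n=3, count=1
  p=2, n=3, count=2
  p=2, n=1, count=3
  p=1, n=1, count=4

Final answer: 4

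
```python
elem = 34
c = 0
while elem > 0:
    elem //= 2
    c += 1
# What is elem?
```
Trace:
  elem=34
  elem=34, c=0
  elem=17, c=1
  elem=8, c=2
  elem=4, c=3
  elem=2, c=4
  elem=1, c=5
  elem=0, c=6

Final answer: 0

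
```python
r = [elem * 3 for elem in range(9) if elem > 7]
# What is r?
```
Trace:
  elem=0
  elem=1
  elem=2
  elem=3
  elem=4
  elem=5
  elem=6
  elem=7
  elem=8
  r=[24]

Final answer: [24]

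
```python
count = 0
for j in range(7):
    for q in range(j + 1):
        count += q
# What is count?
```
Trace:
  count=0
  count=0, j=0, q=0
  count=0, j=1, q=0
  count=1, j=1, q=1
  count=1, j=2, q=0
  count=2, j=2, q=1
  count=4, j=2, q=2
  count=4, j=3, q=0
  count=5, j=3, q=1
  count=7, j=3, q=2
  count=10, j=3, q=3
  count=10, j=4, q=0
  count=11, j=4, q=1
  count=13, j=4, q=2
  count=16, j=4, q=3
  count=20, j=4, q=4
  count=20, j=5, q=0
  count=21, j=5, q=1
  count=23, j=5, q=2
  count=26, j=5, q=3
  count=30, j=5, q=4
  count=35, j=5, q=5
  count=35, j=6, q=0
  count=36, j=6, q=1
  count=38, j=6, q=2
  count=41, j=6, q=3
  count=45, j=6, q=4
  count=50, j=6, q=5
  count=56, j=6, q=6

Final answer: 56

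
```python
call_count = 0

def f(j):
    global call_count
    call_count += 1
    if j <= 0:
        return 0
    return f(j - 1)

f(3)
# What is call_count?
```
Call trace:
f(j=3)
  f(j=2)
    f(j=1)
      f(j=0)
      -> return 0
    -> return 0
  -> return 0
-> return 0

call_count is incremented once per call. f is entered once for each j = 3, 2, 1, 0 (the j <= 0 call returns without recursing), i.e. 3 + 1 calls.
call_count = 4

Final answer: 4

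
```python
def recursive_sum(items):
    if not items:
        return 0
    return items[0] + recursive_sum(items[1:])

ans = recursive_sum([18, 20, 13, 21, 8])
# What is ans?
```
Call trace:
recursive_sum(items=[18, 20, 13, 21, 8])
  recursive_sum(items=[20, 13, 21, 8])
    recursive_sum(items=[13, 21, 8])
      recursive_sum(items=[21, 8])
        recursive_sum(items=[8])
          recursive_sum(items=[])
          -> return 0
        -> return 8
      -> return 29
    -> return 42
  -> return 62
-> return 80

Final answer: 80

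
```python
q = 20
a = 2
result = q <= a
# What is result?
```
Trace:
  q=20
  q=20, a=2
  q=20, a=2, result=False

Final answer: False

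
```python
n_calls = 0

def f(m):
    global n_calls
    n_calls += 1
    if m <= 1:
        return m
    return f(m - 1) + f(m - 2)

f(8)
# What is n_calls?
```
Call trace (a repeated sub-call is expanded the first time; later identical calls just restate its return value):
f(m=8)
  f(m=7)
    f(m=6)
      f(m=5)
        f(m=4)
          f(m=3)
            f(m=2)
              f(m=1)
              -> return 1
              f(m=0)
              -> return 0
            -> return 1
            f(m=1)
            -> return 1
          -> return 2
          f(m=2) -> return 1  (same call as traced above)
        -> return 3
        f(m=3) -> return 2  (same call as traced above)
      -> return 5
      f(m=4) -> return 3  (same call as traced above)
    -> return 8
    f(m=5) -> return 5  (same call as traced above)
  -> return 13
  f(m=6) -> return 8  (same call as traced above)
-> return 21

n_calls is incremented once per call, so count the calls in each subtree. Let C(m) = number of calls made by f(m).
C(0) = C(1) = 1 (base case, no recursion); C(m) = 1 + C(m - 1) + C(m - 2) otherwise.
C(2) = 1 + C(1) + C(0) = 1 + 1 + 1 = 3
C(3) = 1 + C(2) + C(1) = 1 + 3 + 1 = 5
C(4) = 1 + C(3) + C(2) = 1 + 5 + 3 = 9
C(5) = 1 + C(4) + C(3) = 1 + 9 + 5 = 15
C(6) = 1 + C(5) + C(4) = 1 + 15 + 9 = 25
C(7) = 1 + C(6) + C(5) = 1 + 25 + 15 = 41
C(8) = 1 + C(7) + C(6) = 1 + 41 + 25 = 67
n_calls = C(8) = 67

Final answer: 67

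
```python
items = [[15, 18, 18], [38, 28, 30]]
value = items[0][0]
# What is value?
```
Trace:
  items=[[15, 18, 18], [38, 28, 30]]
  items=[[15, 18, 18], [38, 28, 30]], value=15

Final answer: 15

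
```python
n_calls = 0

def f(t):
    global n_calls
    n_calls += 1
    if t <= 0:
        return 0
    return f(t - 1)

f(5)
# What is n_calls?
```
Call trace:
f(t=5)
  f(t=4)
    f(t=3)
      f(t=2)
        f(t=1)
          f(t=0)
          -> return 0
        -> return 0
      -> return 0
    -> return 0
  -> return 0
-> return 0

n_calls is incremented once per call. f is entered once for each t = 5, 4, 3, 2, 1, 0 (the t <= 0 call returns without recursing), i.e. 5 + 1 calls.
n_calls = 6

Final answer: 6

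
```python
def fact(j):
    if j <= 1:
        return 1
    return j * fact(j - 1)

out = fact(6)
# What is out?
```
Call trace:
fact(j=6)
  fact(j=5)
    fact(j=4)
      fact(j=3)
        fact(j=2)
          fact(j=1)
          -> return 1
        -> return 2
      -> return 6
    -> return 24
  -> return 120
-> return 720

Final answer: 720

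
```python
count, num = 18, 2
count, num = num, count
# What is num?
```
Trace:
  count=18, num=2
  count=2, num=18

Final answer: 18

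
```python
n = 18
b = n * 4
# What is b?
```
Trace:
  n=18
  n=18, b=72

Final answer: 72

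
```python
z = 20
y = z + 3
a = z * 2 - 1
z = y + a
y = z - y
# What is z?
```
Trace:
  z=20
  z=20, y=23
  z=20, y=23, a=39
  z=62, y=23, a=39
  z=62, y=39, a=39

Final answer: 62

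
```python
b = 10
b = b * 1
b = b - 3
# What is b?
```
Trace:
  b=10
  b=10
  b=7

Final answer: 7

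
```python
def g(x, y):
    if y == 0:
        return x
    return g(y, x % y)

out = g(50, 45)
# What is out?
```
Call trace:
g(x=50, y=45)
  g(x=45, y=5)
    g(x=5, y=0)
    -> return 5
  -> return 5
-> return 5

Final answer: 5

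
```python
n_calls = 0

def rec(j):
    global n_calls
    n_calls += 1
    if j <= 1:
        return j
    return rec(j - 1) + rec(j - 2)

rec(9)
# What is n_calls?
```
Call trace (a repeated sub-call is expanded the first time; later identical calls just restate its return value):
rec(j=9)
  rec(j=8)
    rec(j=7)
      rec(j=6)
        rec(j=5)
          rec(j=4)
            rec(j=3)
              rec(j=2)
                rec(j=1)
                -> return 1
                rec(j=0)
                -> return 0
              -> return 1
              rec(j=1)
              -> return 1
            -> return 2
            rec(j=2) -> return 1  (same call as traced above)
          -> return 3
          rec(j=3) -> return 2  (same call as traced above)
        -> return 5
        rec(j=4) -> return 3  (same call as traced above)
      -> return 8
      rec(j=5) -> return 5  (same call as traced above)
    -> return 13
    rec(j=6) -> return 8  (same call as traced above)
  -> return 21
  rec(j=7) -> return 13  (same call as traced above)
-> return 34

n_calls is incremented once per call, so count the calls in each subtree. Let C(j) = number of calls made by rec(j).
C(0) = C(1) = 1 (base case, no recursion); C(j) = 1 + C(j - 1) + C(j - 2) otherwise.
C(2) = 1 + C(1) + C(0) = 1 + 1 + 1 = 3
C(3) = 1 + C(2) + C(1) = 1 + 3 + 1 = 5
C(4) = 1 + C(3) + C(2) = 1 + 5 + 3 = 9
C(5) = 1 + C(4) + C(3) = 1 + 9 + 5 = 15
C(6) = 1 + C(5) + C(4) = 1 + 15 + 9 = 25
C(7) = 1 + C(6) + C(5) = 1 + 25 + 15 = 41
C(8) = 1 + C(7) + C(6) = 1 + 41 + 25 = 67
C(9) = 1 + C(8) + C(7) = 1 + 67 + 41 = 109
n_calls = C(9) = 109

Final answer: 109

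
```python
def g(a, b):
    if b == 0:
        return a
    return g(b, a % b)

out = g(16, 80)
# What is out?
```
Call trace:
g(a=16, b=80)
  g(a=80, b=16)
    g(a=16, b=0)
    -> return 16
  -> return 16
-> return 16

Final answer: 16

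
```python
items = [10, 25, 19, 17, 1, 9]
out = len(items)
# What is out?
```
Trace:
  items=[10, 25, 19, 17, 1, 9]
  items=[10, 25, 19, 17, 1, 9], out=6

Final answer: 6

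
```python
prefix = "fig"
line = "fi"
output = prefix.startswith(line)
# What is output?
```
Trace:
  prefix='fig'
  prefix='fig', line='fi'
  prefix='fig', line='fi', output=True

Final answer: True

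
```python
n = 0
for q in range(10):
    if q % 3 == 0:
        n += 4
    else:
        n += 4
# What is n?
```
Trace:
  n=0
  n=4, q=0
  n=8, q=1
  n=12, q=2
  n=16, q=3
  n=20, q=4
  n=24, q=5
  n=28, q=6
  n=32, q=7
  n=36, q=8
  n=40, q=9

Final answer: 40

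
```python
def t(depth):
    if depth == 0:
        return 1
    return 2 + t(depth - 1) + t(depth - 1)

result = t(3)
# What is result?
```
Call trace (a repeated sub-call is expanded the first time; later identical calls just restate its return value):
t(depth=3)
  t(depth=2)
    t(depth=1)
      t(depth=0)
      -> return 1
      t(depth=0)
      -> return 1
    -> return 4
    t(depth=1) -> return 4  (same call as traced above)
  -> return 10
  t(depth=2) -> return 10  (same call as traced above)
-> return 22

Final answer: 22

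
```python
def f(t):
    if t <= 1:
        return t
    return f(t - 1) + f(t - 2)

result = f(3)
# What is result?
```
Call trace:
f(t=3)
  f(t=2)
    f(t=1)
    -> return 1
    f(t=0)
    -> return 0
  -> return 1
  f(t=1)
  -> return 1
-> return 2

Final answer: 2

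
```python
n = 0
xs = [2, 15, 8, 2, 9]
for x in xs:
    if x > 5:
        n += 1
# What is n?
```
Trace:
  n=0
  n=0, x=2
  n=1, x=15
  n=2, x=8
  n=2, x=2
  n=3, x=9

Final answer: 3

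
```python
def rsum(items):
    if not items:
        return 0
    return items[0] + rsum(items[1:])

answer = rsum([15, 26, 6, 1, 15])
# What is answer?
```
Call trace:
rsum(items=[15, 26, 6, 1, 15])
  rsum(items=[26, 6, 1, 15])
    rsum(items=[6, 1, 15])
      rsum(items=[1, 15])
        rsum(items=[15])
          rsum(items=[])
          -> return 0
        -> return 15
      -> return 16
    -> return 22
  -> return 48
-> return 63

Final answer: 63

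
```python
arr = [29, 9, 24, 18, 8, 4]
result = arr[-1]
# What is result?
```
Trace:
  arr=[29, 9, 24, 18, 8, 4]
  arr=[29, 9, 24, 18, 8, 4], result=4

Final answer: 4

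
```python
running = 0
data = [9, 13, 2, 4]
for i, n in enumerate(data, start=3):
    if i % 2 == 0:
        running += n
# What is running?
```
Trace:
  running=0
  running=0, i=3, n=9
  running=13, i=4, n=13
  running=13, i=5, n=2
  running=17, i=6, n=4

Final answer: 17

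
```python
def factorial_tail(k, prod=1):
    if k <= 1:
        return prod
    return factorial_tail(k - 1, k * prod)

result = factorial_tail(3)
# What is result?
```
Call trace:
factorial_tail(k=3, prod=1)
  factorial_tail(k=2, prod=3)
    factorial_tail(k=1, prod=6)
    -> return 6
  -> return 6
-> return 6

Final answer: 6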